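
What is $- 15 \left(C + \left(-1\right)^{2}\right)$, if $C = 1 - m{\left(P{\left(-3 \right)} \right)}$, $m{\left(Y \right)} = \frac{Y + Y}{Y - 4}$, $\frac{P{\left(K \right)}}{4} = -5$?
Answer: $-5$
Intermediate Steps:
$P{\left(K \right)} = -20$ ($P{\left(K \right)} = 4 \left(-5\right) = -20$)
$m{\left(Y \right)} = \frac{2 Y}{-4 + Y}$
$C = - \frac{2}{3}$ ($C = 1 - 2 \left(-20\right) \frac{1}{-4 - 20} = 1 - 2 \left(-20\right) \frac{1}{-24} = 1 - 2 \left(-20\right) \left(- \frac{1}{24}\right) = 1 - \frac{5}{3} = - \frac{2}{3} \approx -0.66667$)
$- 15 \left(C + \left(-1\right)^{2}\right) = - 15 \left(- \frac{2}{3} + \left(-1\right)^{2}\right) = - 15 \left(- \frac{2}{3} + 1\right) = \left(-15\right) \frac{1}{3} = -5$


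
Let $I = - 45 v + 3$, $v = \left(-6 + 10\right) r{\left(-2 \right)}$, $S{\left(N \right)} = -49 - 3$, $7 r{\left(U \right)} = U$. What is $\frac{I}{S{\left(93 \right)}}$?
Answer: $- \frac{381}{364} \approx -1.0467$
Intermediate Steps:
$r{\left(U \right)} = \frac{U}{7}$
$S{\left(N \right)} = -52$
$v = - \frac{8}{7}$ ($v = \left(-6 + 10\right) \frac{1}{7} \left(-2\right) = 4 \left(- \frac{2}{7}\right) = - \frac{8}{7} \approx -1.1429$)
$I = \frac{381}{7}$ ($I = \left(-45\right) \left(- \frac{8}{7}\right) + 3 = \frac{360}{7} + 3 = \frac{381}{7} \approx 54.429$)
$\frac{I}{S{\left(93 \right)}} = \frac{381}{7 \left(-52\right)} = \frac{381}{7} \left(- \frac{1}{52}\right) = - \frac{381}{364}$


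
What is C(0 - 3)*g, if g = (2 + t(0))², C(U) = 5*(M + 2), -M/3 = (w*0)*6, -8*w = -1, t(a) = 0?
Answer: 40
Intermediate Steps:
w = ⅛ (w = -⅛*(-1) = ⅛ ≈ 0.12500)
M = 0 (M = -3*(⅛)*0*6 = -0*6 = -3*0 = 0)
C(U) = 10 (C(U) = 5*(0 + 2) = 5*2 = 10)
g = 4 (g = (2 + 0)² = 2² = 4)
C(0 - 3)*g = 10*4 = 40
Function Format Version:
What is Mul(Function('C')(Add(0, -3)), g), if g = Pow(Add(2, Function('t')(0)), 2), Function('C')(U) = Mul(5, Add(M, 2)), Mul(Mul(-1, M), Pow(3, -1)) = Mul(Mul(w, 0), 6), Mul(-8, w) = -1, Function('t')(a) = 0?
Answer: 40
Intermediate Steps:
w = Rational(1, 8) (w = Mul(Rational(-1, 8), -1) = Rational(1, 8) ≈ 0.12500)
M = 0 (M = Mul(-3, Mul(Mul(Rational(1, 8), 0), 6)) = Mul(-3, Mul(0, 6)) = Mul(-3, 0) = 0)
Function('C')(U) = 10 (Function('C')(U) = Mul(5, Add(0, 2)) = Mul(5, 2) = 10)
g = 4 (g = Pow(Add(2, 0), 2) = Pow(2, 2) = 4)
Mul(Function('C')(Add(0, -3)), g) = Mul(10, 4) = 40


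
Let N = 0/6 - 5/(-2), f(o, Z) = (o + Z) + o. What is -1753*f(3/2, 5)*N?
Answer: -35060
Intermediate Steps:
f(o, Z) = Z + 2*o (f(o, Z) = (Z + o) + o = Z + 2*o)
N = 5/2 (N = 0*(⅙) - 5*(-½) = 0 + 5/2 = 5/2 ≈ 2.5000)
-1753*f(3/2, 5)*N = -1753*(5 + 2*(3/2))*5/2 = -1753*(5 + 3)*5/2 = -14024*5/2 = -1753*20 = -35060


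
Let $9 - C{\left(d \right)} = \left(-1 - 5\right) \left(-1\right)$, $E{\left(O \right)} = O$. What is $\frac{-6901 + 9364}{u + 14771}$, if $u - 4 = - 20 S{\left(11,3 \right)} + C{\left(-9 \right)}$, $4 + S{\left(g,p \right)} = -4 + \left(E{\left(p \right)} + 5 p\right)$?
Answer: $\frac{2463}{14578} \approx 0.16895$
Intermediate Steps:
$S{\left(g,p \right)} = -8 + 6 p$ ($S{\left(g,p \right)} = -4 + \left(-4 + \left(p + 5 p\right)\right) = -4 + \left(-4 + 6 p\right) = -8 + 6 p$)
$C{\left(d \right)} = 3$ ($C{\left(d \right)} = 9 - \left(-1 - 5\right) \left(-1\right) = 9 - \left(-6\right) \left(-1\right) = 9 - 6 = 3$)
$u = -193$ ($u = 4 + \left(- 20 \left(-8 + 6 \cdot 3\right) + 3\right) = 4 + \left(- 20 \left(-8 + 18\right) + 3\right) = 4 + \left(\left(-20\right) 10 + 3\right) = 4 + \left(-200 + 3\right) = 4 - 197 = -193$)
$\frac{-6901 + 9364}{u + 14771} = \frac{-6901 + 9364}{-193 + 14771} = \frac{2463}{14578}$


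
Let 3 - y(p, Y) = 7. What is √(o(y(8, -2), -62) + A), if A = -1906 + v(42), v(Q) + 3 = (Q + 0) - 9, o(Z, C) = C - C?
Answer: 2*I*√469 ≈ 43.313*I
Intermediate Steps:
y(p, Y) = -4 (y(p, Y) = 3 - 1*7 = 3 - 7 = -4)
o(Z, C) = 0
v(Q) = -12 + Q (v(Q) = -3 + ((Q + 0) - 9) = -3 + (Q - 9) = -3 + (-9 + Q) = -12 + Q)
A = -1876 (A = -1906 + (-12 + 42) = -1906 + 30 = -1876)
√(o(y(8, -2), -62) + A) = √(0 - 1876) = √(-1876) = 2*I*√469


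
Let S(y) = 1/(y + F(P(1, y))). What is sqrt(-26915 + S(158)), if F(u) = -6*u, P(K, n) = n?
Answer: 3*I*sqrt(1866405810)/790 ≈ 164.06*I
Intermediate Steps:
S(y) = -1/(5*y) (S(y) = 1/(y - 6*y) = 1/(-5*y) = -1/(5*y))
sqrt(-26915 + S(158)) = sqrt(-26915 - 1/5/158) = sqrt(-26915 - 1/5*1/158) = sqrt(-26915 - 1/790) = sqrt(-21262851/790) = 3*I*sqrt(1866405810)/790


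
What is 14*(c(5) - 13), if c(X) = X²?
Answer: 168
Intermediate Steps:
14*(c(5) - 13) = 14*(5² - 13) = 14*(25 - 13) = 14*12 = 168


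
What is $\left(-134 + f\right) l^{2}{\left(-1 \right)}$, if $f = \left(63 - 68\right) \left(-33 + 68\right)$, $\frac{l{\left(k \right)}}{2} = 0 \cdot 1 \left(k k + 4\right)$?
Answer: $0$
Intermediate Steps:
$l{\left(k \right)} = 0$ ($l{\left(k \right)} = 2 \cdot 0 \cdot 1 \left(k k + 4\right) = 2 \cdot 0 \left(k^{2} + 4\right) = 2 \cdot 0 \left(4 + k^{2}\right) = 2 \cdot 0 = 0$)
$f = -175$ ($f = \left(-5\right) 35 = -175$)
$\left(-134 + f\right) l^{2}{\left(-1 \right)} = \left(-134 - 175\right) 0^{2} = \left(-309\right) 0 = 0$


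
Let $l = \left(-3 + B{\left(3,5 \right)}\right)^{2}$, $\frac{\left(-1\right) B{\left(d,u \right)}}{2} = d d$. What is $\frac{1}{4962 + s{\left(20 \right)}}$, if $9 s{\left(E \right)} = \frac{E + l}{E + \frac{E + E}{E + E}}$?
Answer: $\frac{189}{938279} \approx 0.00020143$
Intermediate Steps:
$B{\left(d,u \right)} = - 2 d^{2}$ ($B{\left(d,u \right)} = - 2 d d = - 2 d^{2}$)
$l = 441$ ($l = \left(-3 - 2 \cdot 3^{2}\right)^{2} = \left(-3 - 18\right)^{2} = \left(-21\right)^{2} = 441$)
$s{\left(E \right)} = \frac{441 + E}{9 \left(1 + E\right)}$ ($s{\left(E \right)} = \frac{\left(E + 441\right) \frac{1}{E + \frac{E + E}{E + E}}}{9} = \frac{\left(441 + E\right) \frac{1}{E + \frac{2 E}{2 E}}}{9} = \frac{\left(441 + E\right) \frac{1}{E + 2 E \frac{1}{2 E}}}{9} = \frac{\left(441 + E\right) \frac{1}{E + 1}}{9} = \frac{\left(441 + E\right) \frac{1}{1 + E}}{9} = \frac{\frac{1}{1 + E} \left(441 + E\right)}{9} = \frac{441 + E}{9 \left(1 + E\right)}$)
$\frac{1}{4962 + s{\left(20 \right)}} = \frac{1}{4962 + \frac{441 + 20}{9 \left(1 + 20\right)}} = \frac{1}{4962 + \frac{1}{9} \cdot \frac{1}{21} \cdot 461} = \frac{1}{4962 + \frac{461}{189}} = \frac{1}{\frac{938279}{189}} = \frac{189}{938279}$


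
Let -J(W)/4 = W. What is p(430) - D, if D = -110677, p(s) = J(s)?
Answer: 108957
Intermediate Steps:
J(W) = -4*W
p(s) = -4*s
p(430) - D = -4*430 - 1*(-110677) = -1720 + 110677 = 108957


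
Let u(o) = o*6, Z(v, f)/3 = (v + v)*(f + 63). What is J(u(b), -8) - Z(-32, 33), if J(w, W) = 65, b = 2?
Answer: 18497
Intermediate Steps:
Z(v, f) = 6*v*(63 + f) (Z(v, f) = 3*((v + v)*(f + 63)) = 3*((2*v)*(63 + f)) = 3*(2*v*(63 + f)) = 6*v*(63 + f))
u(o) = 6*o
J(u(b), -8) - Z(-32, 33) = 65 - 6*(-32)*(63 + 33) = 65 - 6*(-32)*96 = 65 - 1*(-18432) = 65 + 18432 = 18497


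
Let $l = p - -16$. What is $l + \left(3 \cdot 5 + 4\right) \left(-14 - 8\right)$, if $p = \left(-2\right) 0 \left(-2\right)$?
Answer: $-402$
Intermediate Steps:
$p = 0$ ($p = 0 \left(-2\right) = 0$)
$l = 16$ ($l = 0 - -16 = 0 + 16 = 16$)
$l + \left(3 \cdot 5 + 4\right) \left(-14 - 8\right) = 16 + \left(3 \cdot 5 + 4\right) \left(-14 - 8\right) = 16 + \left(15 + 4\right) \left(-22\right) = 16 + 19 \left(-22\right) = 16 - 418 = -402$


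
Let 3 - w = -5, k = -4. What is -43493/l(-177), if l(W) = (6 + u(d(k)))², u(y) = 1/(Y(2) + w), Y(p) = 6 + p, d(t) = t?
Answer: -11134208/9409 ≈ -1183.4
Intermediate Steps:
w = 8 (w = 3 - 1*(-5) = 3 + 5 = 8)
u(y) = 1/16 (u(y) = 1/((6 + 2) + 8) = 1/(8 + 8) = 1/16)
l(W) = 9409/256 (l(W) = (6 + 1/16)² = (97/16)² = 9409/256)
-43493/l(-177) = -43493/9409/256 = -43493*256/9409 = -11134208/9409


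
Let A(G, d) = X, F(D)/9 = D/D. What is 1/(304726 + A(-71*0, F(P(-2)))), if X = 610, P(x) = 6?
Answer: 1/305336 ≈ 3.2751e-6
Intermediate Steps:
F(D) = 9 (F(D) = 9*(D/D) = 9*1 = 9)
A(G, d) = 610
1/(304726 + A(-71*0, F(P(-2)))) = 1/(304726 + 610) = 1/305336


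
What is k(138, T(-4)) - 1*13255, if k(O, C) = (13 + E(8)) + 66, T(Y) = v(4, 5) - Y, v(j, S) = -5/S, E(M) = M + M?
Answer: -13160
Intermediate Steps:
E(M) = 2*M
T(Y) = -1 - Y (T(Y) = -5/5 - Y = -5*⅕ - Y = -1 - Y)
k(O, C) = 95 (k(O, C) = (13 + 2*8) + 66 = (13 + 16) + 66 = 29 + 66 = 95)
k(138, T(-4)) - 1*13255 = 95 - 1*13255 = 95 - 13255 = -13160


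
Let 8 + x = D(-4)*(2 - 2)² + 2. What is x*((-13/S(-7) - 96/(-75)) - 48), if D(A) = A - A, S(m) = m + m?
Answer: 48081/175 ≈ 274.75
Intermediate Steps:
S(m) = 2*m
D(A) = 0
x = -6 (x = -8 + (0*(2 - 2)² + 2) = -8 + (0*0² + 2) = -8 + (0*0 + 2) = -8 + (0 + 2) = -8 + 2 = -6)
x*((-13/S(-7) - 96/(-75)) - 48) = -6*((-13/(2*(-7)) - 96/(-75)) - 48) = -6*((-13/(-14) - 96*(-1/75)) - 48) = -6*((-13*(-1/14) + 32/25) - 48) = -6*((13/14 + 32/25) - 48) = -6*(773/350 - 48) = -6*(-16027/350) = 48081/175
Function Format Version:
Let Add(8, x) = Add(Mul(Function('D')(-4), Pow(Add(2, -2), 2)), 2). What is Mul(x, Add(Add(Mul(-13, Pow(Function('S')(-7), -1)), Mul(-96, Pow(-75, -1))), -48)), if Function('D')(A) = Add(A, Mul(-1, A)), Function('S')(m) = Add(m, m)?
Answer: Rational(48081, 175) ≈ 274.75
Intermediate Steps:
Function('S')(m) = Mul(2, m)
Function('D')(A) = 0
x = -6 (x = Add(-8, Add(Mul(0, Pow(Add(2, -2), 2)), 2)) = Add(-8, Add(Mul(0, Pow(0, 2)), 2)) = Add(-8, Add(Mul(0, 0), 2)) = Add(-8, Add(0, 2)) = Add(-8, 2) = -6)
Mul(x, Add(Add(Mul(-13, Pow(Function('S')(-7), -1)), Mul(-96, Pow(-75, -1))), -48)) = Mul(-6, Add(Add(Mul(-13, Pow(Mul(2, -7), -1)), Mul(-96, Pow(-75, -1))), -48)) = Mul(-6, Add(Add(Mul(-13, Pow(-14, -1)), Mul(-96, Rational(-1, 75))), -48)) = Mul(-6, Add(Add(Mul(-13, Rational(-1, 14)), Rational(32, 25)), -48)) = Mul(-6, Add(Add(Rational(13, 14), Rational(32, 25)), -48)) = Mul(-6, Add(Rational(773, 350), -48)) = Mul(-6, Rational(-16027, 350)) = Rational(48081, 175)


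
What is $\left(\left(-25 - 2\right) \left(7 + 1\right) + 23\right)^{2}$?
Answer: $37249$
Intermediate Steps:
$\left(\left(-25 - 2\right) \left(7 + 1\right) + 23\right)^{2} = \left(\left(-27\right) 8 + 23\right)^{2} = \left(-216 + 23\right)^{2} = \left(-193\right)^{2} = 37249$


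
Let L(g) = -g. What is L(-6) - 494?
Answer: -488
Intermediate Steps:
L(-6) - 494 = -1*(-6) - 494 = 6 - 494 = -488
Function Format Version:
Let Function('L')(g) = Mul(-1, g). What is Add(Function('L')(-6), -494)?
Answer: -488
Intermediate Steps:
Add(Function('L')(-6), -494) = Add(Mul(-1, -6), -494) = Add(6, -494) = -488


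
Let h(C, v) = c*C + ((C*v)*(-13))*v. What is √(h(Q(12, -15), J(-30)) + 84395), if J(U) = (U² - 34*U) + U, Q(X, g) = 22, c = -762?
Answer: I*√1021552969 ≈ 31962.0*I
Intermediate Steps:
J(U) = U² - 33*U
h(C, v) = -762*C - 13*C*v² (h(C, v) = -762*C + ((C*v)*(-13))*v = -762*C + (-13*C*v)*v = -762*C - 13*C*v²)
√(h(Q(12, -15), J(-30)) + 84395) = √(-1*22*(762 + 13*(-30*(-33 - 30))²) + 84395) = √(-1*22*(762 + 13*(-30*(-63))²) + 84395) = √(-1*22*(762 + 13*1890²) + 84395) = √(-1*22*(762 + 13*3572100) + 84395) = √(-1*22*(762 + 46437300) + 84395) = √(-1*22*46438062 + 84395) = √(-1021637364 + 84395) = √(-1021552969) = I*√1021552969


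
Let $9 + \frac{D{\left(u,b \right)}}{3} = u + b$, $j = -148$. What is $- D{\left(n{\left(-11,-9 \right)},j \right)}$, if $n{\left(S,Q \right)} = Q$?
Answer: $498$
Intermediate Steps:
$D{\left(u,b \right)} = -27 + 3 b + 3 u$ ($D{\left(u,b \right)} = -27 + 3 \left(u + b\right) = -27 + 3 \left(b + u\right) = -27 + \left(3 b + 3 u\right) = -27 + 3 b + 3 u$)
$- D{\left(n{\left(-11,-9 \right)},j \right)} = - (-27 + 3 \left(-148\right) + 3 \left(-9\right)) = - (-27 - 444 - 27) = \left(-1\right) \left(-498\right) = 498$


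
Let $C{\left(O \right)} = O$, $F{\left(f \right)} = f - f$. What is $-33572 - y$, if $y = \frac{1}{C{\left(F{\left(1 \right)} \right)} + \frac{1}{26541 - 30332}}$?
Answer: $-29781$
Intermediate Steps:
$F{\left(f \right)} = 0$
$y = -3791$ ($y = \frac{1}{0 + \frac{1}{26541 - 30332}} = \frac{1}{0 + \frac{1}{-3791}} = \frac{1}{0 - \frac{1}{3791}} = \frac{1}{- \frac{1}{3791}} = -3791$)
$-33572 - y = -33572 - -3791 = -33572 + 3791 = -29781$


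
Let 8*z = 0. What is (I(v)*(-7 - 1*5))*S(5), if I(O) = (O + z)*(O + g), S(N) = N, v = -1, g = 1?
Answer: 0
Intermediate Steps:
z = 0 (z = (⅛)*0 = 0)
I(O) = O*(1 + O) (I(O) = (O + 0)*(O + 1) = O*(1 + O))
(I(v)*(-7 - 1*5))*S(5) = ((-(1 - 1))*(-7 - 1*5))*5 = ((-1*0)*(-7 - 5))*5 = (0*(-12))*5 = 0*5 = 0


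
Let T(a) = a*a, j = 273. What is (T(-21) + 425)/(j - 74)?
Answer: 866/199 ≈ 4.3518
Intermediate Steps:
T(a) = a**2
(T(-21) + 425)/(j - 74) = ((-21)**2 + 425)/(273 - 74) = (441 + 425)/199 = 866*(1/199) = 866/199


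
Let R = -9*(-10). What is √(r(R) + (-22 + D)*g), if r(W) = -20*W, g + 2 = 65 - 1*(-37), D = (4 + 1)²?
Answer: 10*I*√15 ≈ 38.73*I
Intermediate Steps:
D = 25 (D = 5² = 25)
R = 90
g = 100 (g = -2 + (65 - 1*(-37)) = -2 + (65 + 37) = -2 + 102 = 100)
√(r(R) + (-22 + D)*g) = √(-20*90 + (-22 + 25)*100) = √(-1800 + 3*100) = √(-1800 + 300) = √(-1500) = 10*I*√15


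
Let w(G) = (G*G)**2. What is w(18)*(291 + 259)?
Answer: 57736800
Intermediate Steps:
w(G) = G**4 (w(G) = (G**2)**2 = G**4)
w(18)*(291 + 259) = 18**4*(291 + 259) = 104976*550 = 57736800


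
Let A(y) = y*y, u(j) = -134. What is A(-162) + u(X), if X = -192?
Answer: 26110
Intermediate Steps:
A(y) = y²
A(-162) + u(X) = (-162)² - 134 = 26244 - 134 = 26110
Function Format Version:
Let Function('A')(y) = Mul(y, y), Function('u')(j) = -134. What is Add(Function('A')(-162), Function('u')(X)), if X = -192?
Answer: 26110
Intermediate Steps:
Function('A')(y) = Pow(y, 2)
Add(Function('A')(-162), Function('u')(X)) = Add(Pow(-162, 2), -134) = Add(26244, -134) = 26110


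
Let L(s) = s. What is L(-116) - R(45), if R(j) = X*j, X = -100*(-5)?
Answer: -22616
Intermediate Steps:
X = 500
R(j) = 500*j
L(-116) - R(45) = -116 - 500*45 = -116 - 1*22500 = -116 - 22500 = -22616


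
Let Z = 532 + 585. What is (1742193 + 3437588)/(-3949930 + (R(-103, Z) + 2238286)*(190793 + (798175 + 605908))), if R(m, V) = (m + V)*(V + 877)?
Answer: 5179781/6794489975022 ≈ 7.6235e-7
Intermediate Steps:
Z = 1117
R(m, V) = (877 + V)*(V + m) (R(m, V) = (V + m)*(877 + V) = (877 + V)*(V + m))
(1742193 + 3437588)/(-3949930 + (R(-103, Z) + 2238286)*(190793 + (798175 + 605908))) = (1742193 + 3437588)/(-3949930 + ((1117² + 877*1117 + 877*(-103) + 1117*(-103)) + 2238286)*(190793 + (798175 + 605908))) = 5179781/(-3949930 + ((1247689 + 979609 - 90331 - 115051) + 2238286)*(190793 + 1404083)) = 5179781/(-3949930 + (2021916 + 2238286)*1594876) = 5179781/(-3949930 + 4260202*1594876) = 5179781/(-3949930 + 6794493924952) = 5179781/6794489975022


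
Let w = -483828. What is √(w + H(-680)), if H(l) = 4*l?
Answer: 2*I*√121637 ≈ 697.53*I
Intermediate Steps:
√(w + H(-680)) = √(-483828 + 4*(-680)) = √(-483828 - 2720) = √(-486548) = 2*I*√121637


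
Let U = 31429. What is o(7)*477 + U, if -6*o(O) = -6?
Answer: 31906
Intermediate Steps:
o(O) = 1 (o(O) = -⅙*(-6) = 1)
o(7)*477 + U = 1*477 + 31429 = 477 + 31429 = 31906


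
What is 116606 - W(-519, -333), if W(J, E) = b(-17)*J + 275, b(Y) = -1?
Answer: 115812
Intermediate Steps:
W(J, E) = 275 - J (W(J, E) = -J + 275 = 275 - J)
116606 - W(-519, -333) = 116606 - (275 - 1*(-519)) = 116606 - (275 + 519) = 116606 - 1*794 = 116606 - 794 = 115812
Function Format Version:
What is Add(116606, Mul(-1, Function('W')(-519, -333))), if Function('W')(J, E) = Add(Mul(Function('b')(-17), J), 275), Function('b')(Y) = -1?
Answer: 115812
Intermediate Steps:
Function('W')(J, E) = Add(275, Mul(-1, J)) (Function('W')(J, E) = Add(Mul(-1, J), 275) = Add(275, Mul(-1, J)))
Add(116606, Mul(-1, Function('W')(-519, -333))) = Add(116606, Mul(-1, Add(275, Mul(-1, -519)))) = Add(116606, Mul(-1, Add(275, 519))) = Add(116606, Mul(-1, 794)) = Add(116606, -794) = 115812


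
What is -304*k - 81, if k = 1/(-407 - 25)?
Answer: -2168/27 ≈ -80.296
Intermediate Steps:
k = -1/432 (k = 1/(-432) = -1/432 ≈ -0.0023148)
-304*k - 81 = -304*(-1/432) - 81 = 19/27 - 81 = -2168/27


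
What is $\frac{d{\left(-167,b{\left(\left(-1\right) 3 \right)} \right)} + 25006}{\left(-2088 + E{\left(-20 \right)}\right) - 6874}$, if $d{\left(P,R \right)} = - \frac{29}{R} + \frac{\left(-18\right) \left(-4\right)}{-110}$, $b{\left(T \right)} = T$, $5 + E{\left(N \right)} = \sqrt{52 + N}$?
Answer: $- \frac{12337028753}{4422388135} - \frac{16509908 \sqrt{2}}{13267164405} \approx -2.7914$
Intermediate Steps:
$E{\left(N \right)} = -5 + \sqrt{52 + N}$
$d{\left(P,R \right)} = - \frac{36}{55} - \frac{29}{R}$ ($d{\left(P,R \right)} = - \frac{29}{R} + 72 \left(- \frac{1}{110}\right) = - \frac{29}{R} - \frac{36}{55} = - \frac{36}{55} - \frac{29}{R}$)
$\frac{d{\left(-167,b{\left(\left(-1\right) 3 \right)} \right)} + 25006}{\left(-2088 + E{\left(-20 \right)}\right) - 6874} = \frac{\left(- \frac{36}{55} - \frac{29}{\left(-1\right) 3}\right) + 25006}{\left(-2088 - \left(5 - \sqrt{52 - 20}\right)\right) - 6874} = \frac{\left(- \frac{36}{55} - \frac{29}{-3}\right) + 25006}{\left(-2088 - \left(5 - \sqrt{32}\right)\right) - 6874} = \frac{\left(- \frac{36}{55} - - \frac{29}{3}\right) + 25006}{\left(-2088 - \left(5 - 4 \sqrt{2}\right)\right) - 6874} = \frac{\left(- \frac{36}{55} + \frac{29}{3}\right) + 25006}{\left(-2093 + 4 \sqrt{2}\right) - 6874} = \frac{\frac{1487}{165} + 25006}{-8967 + 4 \sqrt{2}} = \frac{4127477}{165 \left(-8967 + 4 \sqrt{2}\right)}$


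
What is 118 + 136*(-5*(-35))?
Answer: 23918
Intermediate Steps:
118 + 136*(-5*(-35)) = 118 + 136*175 = 118 + 23800 = 23918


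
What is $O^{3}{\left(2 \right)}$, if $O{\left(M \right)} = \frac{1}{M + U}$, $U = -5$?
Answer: $- \frac{1}{27} \approx -0.037037$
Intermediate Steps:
$O{\left(M \right)} = \frac{1}{-5 + M}$ ($O{\left(M \right)} = \frac{1}{M - 5} = \frac{1}{-5 + M}$)
$O^{3}{\left(2 \right)} = \left(\frac{1}{-5 + 2}\right)^{3} = \left(\frac{1}{-3}\right)^{3} = \left(- \frac{1}{3}\right)^{3} = - \frac{1}{27}$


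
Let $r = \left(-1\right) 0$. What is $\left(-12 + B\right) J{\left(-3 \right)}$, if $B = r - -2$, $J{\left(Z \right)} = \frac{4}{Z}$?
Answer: $\frac{40}{3} \approx 13.333$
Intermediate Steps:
$r = 0$
$B = 2$ ($B = 0 - -2 = 0 + 2 = 2$)
$\left(-12 + B\right) J{\left(-3 \right)} = \left(-12 + 2\right) \frac{4}{-3} = - 10 \cdot 4 \left(- \frac{1}{3}\right) = \left(-10\right) \left(- \frac{4}{3}\right) = \frac{40}{3}$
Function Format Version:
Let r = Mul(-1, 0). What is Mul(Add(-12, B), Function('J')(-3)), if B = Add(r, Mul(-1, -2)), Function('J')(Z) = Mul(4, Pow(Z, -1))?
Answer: Rational(40, 3) ≈ 13.333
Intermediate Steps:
r = 0
B = 2 (B = Add(0, Mul(-1, -2)) = Add(0, 2) = 2)
Mul(Add(-12, B), Function('J')(-3)) = Mul(Add(-12, 2), Mul(4, Pow(-3, -1))) = Mul(-10, Mul(4, Rational(-1, 3))) = Mul(-10, Rational(-4, 3)) = Rational(40, 3)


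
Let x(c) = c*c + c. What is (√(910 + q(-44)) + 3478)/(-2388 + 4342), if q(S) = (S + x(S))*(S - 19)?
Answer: 1739/977 + I*√115514/1954 ≈ 1.7799 + 0.17394*I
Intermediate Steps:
x(c) = c + c² (x(c) = c² + c = c + c²)
q(S) = (-19 + S)*(S + S*(1 + S)) (q(S) = (S + S*(1 + S))*(S - 19) = (S + S*(1 + S))*(-19 + S) = (-19 + S)*(S + S*(1 + S)))
(√(910 + q(-44)) + 3478)/(-2388 + 4342) = (√(910 - 44*(-38 + (-44)² - 17*(-44))) + 3478)/(-2388 + 4342) = (√(910 - 44*(-38 + 1936 + 748)) + 3478)/1954 = (√(910 - 44*2646) + 3478)*(1/1954) = (√(910 - 116424) + 3478)*(1/1954) = (√(-115514) + 3478)*(1/1954) = (I*√115514 + 3478)*(1/1954) = (3478 + I*√115514)*(1/1954) = 1739/977 + I*√115514/1954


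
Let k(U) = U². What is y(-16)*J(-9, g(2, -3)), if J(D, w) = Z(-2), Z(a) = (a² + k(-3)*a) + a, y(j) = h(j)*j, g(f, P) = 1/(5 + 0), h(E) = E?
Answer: -4096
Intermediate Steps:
g(f, P) = ⅕ (g(f, P) = 1/5 = ⅕)
y(j) = j² (y(j) = j*j = j²)
Z(a) = a² + 10*a (Z(a) = (a² + (-3)²*a) + a = (a² + 9*a) + a = a² + 10*a)
J(D, w) = -16 (J(D, w) = -2*(10 - 2) = -2*8 = -16)
y(-16)*J(-9, g(2, -3)) = (-16)²*(-16) = 256*(-16) = -4096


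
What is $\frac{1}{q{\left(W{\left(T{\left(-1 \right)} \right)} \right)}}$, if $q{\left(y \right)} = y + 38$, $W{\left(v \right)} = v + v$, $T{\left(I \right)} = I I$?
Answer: $\frac{1}{40} \approx 0.025$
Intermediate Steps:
$T{\left(I \right)} = I^{2}$
$W{\left(v \right)} = 2 v$
$q{\left(y \right)} = 38 + y$
$\frac{1}{q{\left(W{\left(T{\left(-1 \right)} \right)} \right)}} = \frac{1}{38 + 2 \left(-1\right)^{2}} = \frac{1}{38 + 2 \cdot 1} = \frac{1}{38 + 2} = \frac{1}{40}$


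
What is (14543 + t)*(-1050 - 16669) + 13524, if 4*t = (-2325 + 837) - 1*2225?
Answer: -964904925/4 ≈ -2.4123e+8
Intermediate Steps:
t = -3713/4 (t = ((-2325 + 837) - 1*2225)/4 = (-1488 - 2225)/4 = (1/4)*(-3713) = -3713/4 ≈ -928.25)
(14543 + t)*(-1050 - 16669) + 13524 = (14543 - 3713/4)*(-1050 - 16669) + 13524 = (54459/4)*(-17719) + 13524 = -964959021/4 + 13524 = -964904925/4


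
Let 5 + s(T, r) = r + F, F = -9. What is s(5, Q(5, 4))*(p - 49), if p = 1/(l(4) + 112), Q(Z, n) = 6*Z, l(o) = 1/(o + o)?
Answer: -703120/897 ≈ -783.86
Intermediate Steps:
l(o) = 1/(2*o)
s(T, r) = -14 + r (s(T, r) = -5 + (r - 9) = -5 + (-9 + r) = -14 + r)
p = 8/897 (p = 1/((1/2)/4 + 112) = 1/((1/2)*(1/4) + 112) = 1/(1/8 + 112) = 1/(897/8) = 8/897 ≈ 0.0089186)
s(5, Q(5, 4))*(p - 49) = (-14 + 6*5)*(8/897 - 49) = (-14 + 30)*(-43945/897) = 16*(-43945/897) = -703120/897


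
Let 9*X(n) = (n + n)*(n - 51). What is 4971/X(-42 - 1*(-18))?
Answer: 4971/400 ≈ 12.428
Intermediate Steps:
X(n) = 2*n*(-51 + n)/9 (X(n) = ((n + n)*(n - 51))/9 = ((2*n)*(-51 + n))/9 = (2*n*(-51 + n))/9 = 2*n*(-51 + n)/9)
4971/X(-42 - 1*(-18)) = 4971/((2*(-42 - 1*(-18))*(-51 + (-42 - 1*(-18)))/9)) = 4971/((2*(-42 + 18)*(-51 + (-42 + 18))/9)) = 4971/(((2/9)*(-24)*(-51 - 24))) = 4971/(((2/9)*(-24)*(-75))) = 4971/400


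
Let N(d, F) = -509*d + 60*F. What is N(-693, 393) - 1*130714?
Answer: 245603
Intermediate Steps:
N(-693, 393) - 1*130714 = (-509*(-693) + 60*393) - 1*130714 = (352737 + 23580) - 130714 = 376317 - 130714 = 245603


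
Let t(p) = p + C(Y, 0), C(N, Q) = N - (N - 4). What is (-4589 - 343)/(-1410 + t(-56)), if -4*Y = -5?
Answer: 2466/731 ≈ 3.3735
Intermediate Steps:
Y = 5/4 (Y = -1/4*(-5) = 5/4 ≈ 1.2500)
C(N, Q) = 4 (C(N, Q) = N - (-4 + N) = N + (4 - N) = 4)
t(p) = 4 + p (t(p) = p + 4 = 4 + p)
(-4589 - 343)/(-1410 + t(-56)) = (-4589 - 343)/(-1410 + (4 - 56)) = -4932/(-1410 - 52) = -4932/(-1462) = -4932*(-1/1462) = 2466/731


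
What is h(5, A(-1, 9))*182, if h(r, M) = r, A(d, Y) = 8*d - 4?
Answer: 910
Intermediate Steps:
A(d, Y) = -4 + 8*d
h(5, A(-1, 9))*182 = 5*182 = 910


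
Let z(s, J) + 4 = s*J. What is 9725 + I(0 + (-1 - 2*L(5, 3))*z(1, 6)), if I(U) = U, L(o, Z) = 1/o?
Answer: 48611/5 ≈ 9722.2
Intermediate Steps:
z(s, J) = -4 + J*s (z(s, J) = -4 + s*J = -4 + J*s)
9725 + I(0 + (-1 - 2*L(5, 3))*z(1, 6)) = 9725 + (0 + (-1 - 2/5)*(-4 + 6*1)) = 9725 + (0 + (-1 - 2*⅕)*(-4 + 6)) = 9725 + (0 + (-1 - ⅖)*2) = 9725 + (0 - 7/5*2) = 9725 + (0 - 14/5) = 9725 - 14/5 = 48611/5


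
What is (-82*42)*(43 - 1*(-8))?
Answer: -175644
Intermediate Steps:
(-82*42)*(43 - 1*(-8)) = -3444*(43 + 8) = -3444*51 = -175644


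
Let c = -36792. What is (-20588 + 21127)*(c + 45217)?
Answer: 4541075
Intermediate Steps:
(-20588 + 21127)*(c + 45217) = (-20588 + 21127)*(-36792 + 45217) = 539*8425 = 4541075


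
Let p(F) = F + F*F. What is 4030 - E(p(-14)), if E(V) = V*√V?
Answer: 4030 - 182*√182 ≈ 1574.7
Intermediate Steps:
p(F) = F + F²
E(V) = V^(3/2)
4030 - E(p(-14)) = 4030 - (-14*(1 - 14))^(3/2) = 4030 - (-14*(-13))^(3/2) = 4030 - 182^(3/2) = 4030 - 182*√182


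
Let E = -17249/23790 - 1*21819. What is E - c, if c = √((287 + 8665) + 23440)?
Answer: -519091259/23790 - 2*√8098 ≈ -22000.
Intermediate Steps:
E = -519091259/23790 (E = -17249*1/23790 - 21819 = -17249/23790 - 21819 = -519091259/23790 ≈ -21820.)
c = 2*√8098 (c = √(8952 + 23440) = √32392 = 2*√8098 ≈ 179.98)
E - c = -519091259/23790 - 2*√8098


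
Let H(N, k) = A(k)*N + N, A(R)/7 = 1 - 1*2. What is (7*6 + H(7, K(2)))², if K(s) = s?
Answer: 0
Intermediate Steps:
A(R) = -7 (A(R) = 7*(1 - 1*2) = 7*(1 - 2) = 7*(-1) = -7)
H(N, k) = -6*N (H(N, k) = -7*N + N = -6*N)
(7*6 + H(7, K(2)))² = (7*6 - 6*7)² = (42 - 42)² = 0² = 0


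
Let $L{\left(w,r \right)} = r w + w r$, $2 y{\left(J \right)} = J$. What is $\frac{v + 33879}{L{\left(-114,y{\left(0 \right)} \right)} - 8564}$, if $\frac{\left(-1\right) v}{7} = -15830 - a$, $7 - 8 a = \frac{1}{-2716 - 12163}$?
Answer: $- \frac{8611675063}{509695024} \approx -16.896$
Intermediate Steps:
$y{\left(J \right)} = \frac{J}{2}$
$a = \frac{52077}{59516}$ ($a = \frac{7}{8} - \frac{1}{8 \left(-2716 - 12163\right)} = \frac{7}{8} - \frac{1}{8 \left(-14879\right)} = \frac{7}{8} - - \frac{1}{119032} = \frac{7}{8} + \frac{1}{119032} = \frac{52077}{59516} \approx 0.87501$)
$L{\left(w,r \right)} = 2 r w$ ($L{\left(w,r \right)} = r w + r w = 2 r w$)
$v = \frac{6595332499}{59516}$ ($v = - 7 \left(-15830 - \frac{52077}{59516}\right) = \left(-7\right) \left(- \frac{942190357}{59516}\right) = \frac{6595332499}{59516} \approx 1.1082 \cdot 10^{5}$)
$\frac{v + 33879}{L{\left(-114,y{\left(0 \right)} \right)} - 8564} = \frac{\frac{6595332499}{59516} + 33879}{2 \cdot \frac{1}{2} \cdot 0 \left(-114\right) - 8564} = \frac{8611675063}{59516 \left(2 \cdot 0 \left(-114\right) - 8564\right)} = \frac{8611675063}{59516 \left(0 - 8564\right)} = \frac{8611675063}{59516 \left(-8564\right)} = \frac{8611675063}{59516} \left(- \frac{1}{8564}\right) = - \frac{8611675063}{509695024}$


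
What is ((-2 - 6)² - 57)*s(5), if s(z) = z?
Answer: 35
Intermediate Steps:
((-2 - 6)² - 57)*s(5) = ((-2 - 6)² - 57)*5 = ((-8)² - 57)*5 = (64 - 57)*5 = 7*5 = 35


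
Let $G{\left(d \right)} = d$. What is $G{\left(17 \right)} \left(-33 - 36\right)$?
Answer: $-1173$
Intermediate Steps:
$G{\left(17 \right)} \left(-33 - 36\right) = 17 \left(-33 - 36\right) = 17 \left(-69\right) = -1173$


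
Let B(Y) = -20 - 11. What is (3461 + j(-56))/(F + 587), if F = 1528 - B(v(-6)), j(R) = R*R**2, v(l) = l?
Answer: -172155/2146 ≈ -80.221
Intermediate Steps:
j(R) = R**3
B(Y) = -31
F = 1559 (F = 1528 - 1*(-31) = 1528 + 31 = 1559)
(3461 + j(-56))/(F + 587) = (3461 + (-56)**3)/(1559 + 587) = (3461 - 175616)/2146 = -172155*1/2146 = -172155/2146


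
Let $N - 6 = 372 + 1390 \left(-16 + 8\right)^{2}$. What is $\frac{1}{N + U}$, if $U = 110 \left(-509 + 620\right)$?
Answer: $\frac{1}{101548} \approx 9.8476 \cdot 10^{-6}$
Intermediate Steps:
$U = 12210$ ($U = 110 \cdot 111 = 12210$)
$N = 89338$ ($N = 6 + \left(372 + 1390 \left(-16 + 8\right)^{2}\right) = 6 + \left(372 + 1390 \left(-8\right)^{2}\right) = 6 + \left(372 + 1390 \cdot 64\right) = 6 + \left(372 + 88960\right) = 6 + 89332 = 89338$)
$\frac{1}{N + U} = \frac{1}{89338 + 12210} = \frac{1}{101548}$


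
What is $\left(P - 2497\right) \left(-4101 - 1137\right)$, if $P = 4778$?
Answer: $-11947878$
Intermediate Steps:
$\left(P - 2497\right) \left(-4101 - 1137\right) = \left(4778 - 2497\right) \left(-4101 - 1137\right) = 2281 \left(-5238\right) = -11947878$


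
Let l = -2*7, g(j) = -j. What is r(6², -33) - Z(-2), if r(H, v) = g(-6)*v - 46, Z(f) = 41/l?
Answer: -3375/14 ≈ -241.07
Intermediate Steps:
l = -14
Z(f) = -41/14 (Z(f) = 41/(-14) = 41*(-1/14) = -41/14)
r(H, v) = -46 + 6*v (r(H, v) = (-1*(-6))*v - 46 = 6*v - 46 = -46 + 6*v)
r(6², -33) - Z(-2) = (-46 + 6*(-33)) - 1*(-41/14) = (-46 - 198) + 41/14 = -244 + 41/14 = -3375/14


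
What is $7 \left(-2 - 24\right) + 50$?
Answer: $-132$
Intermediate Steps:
$7 \left(-2 - 24\right) + 50 = 7 \left(-26\right) + 50 = -182 + 50 = -132$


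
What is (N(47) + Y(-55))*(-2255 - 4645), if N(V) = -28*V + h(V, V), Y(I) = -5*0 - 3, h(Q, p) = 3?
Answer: 9080400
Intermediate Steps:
Y(I) = -3 (Y(I) = 0 - 3 = -3)
N(V) = 3 - 28*V (N(V) = -28*V + 3 = 3 - 28*V)
(N(47) + Y(-55))*(-2255 - 4645) = ((3 - 28*47) - 3)*(-2255 - 4645) = ((3 - 1316) - 3)*(-6900) = (-1313 - 3)*(-6900) = -1316*(-6900) = 9080400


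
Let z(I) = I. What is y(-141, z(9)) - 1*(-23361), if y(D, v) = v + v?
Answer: 23379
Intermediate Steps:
y(D, v) = 2*v
y(-141, z(9)) - 1*(-23361) = 2*9 - 1*(-23361) = 18 + 23361 = 23379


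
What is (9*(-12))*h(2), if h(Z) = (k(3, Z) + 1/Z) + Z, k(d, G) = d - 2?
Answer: -378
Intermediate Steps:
k(d, G) = -2 + d
h(Z) = 1 + Z + 1/Z (h(Z) = ((-2 + 3) + 1/Z) + Z = (1 + 1/Z) + Z = 1 + Z + 1/Z)
(9*(-12))*h(2) = (9*(-12))*(1 + 2 + 1/2) = -108*(1 + 2 + ½) = -108*7/2 = -378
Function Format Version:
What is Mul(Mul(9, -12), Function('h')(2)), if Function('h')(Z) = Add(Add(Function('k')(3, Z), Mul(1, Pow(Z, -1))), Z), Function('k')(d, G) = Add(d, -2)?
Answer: -378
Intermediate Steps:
Function('k')(d, G) = Add(-2, d)
Function('h')(Z) = Add(1, Z, Pow(Z, -1)) (Function('h')(Z) = Add(Add(Add(-2, 3), Mul(1, Pow(Z, -1))), Z) = Add(Add(1, Pow(Z, -1)), Z) = Add(1, Z, Pow(Z, -1)))
Mul(Mul(9, -12), Function('h')(2)) = Mul(Mul(9, -12), Add(1, 2, Pow(2, -1))) = Mul(-108, Add(1, 2, Rational(1, 2))) = Mul(-108, Rational(7, 2)) = -378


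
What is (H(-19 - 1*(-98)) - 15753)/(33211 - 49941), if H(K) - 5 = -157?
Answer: 3181/3346 ≈ 0.95069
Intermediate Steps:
H(K) = -152 (H(K) = 5 - 157 = -152)
(H(-19 - 1*(-98)) - 15753)/(33211 - 49941) = (-152 - 15753)/(33211 - 49941) = -15905/(-16730) = -15905*(-1/16730) = 3181/3346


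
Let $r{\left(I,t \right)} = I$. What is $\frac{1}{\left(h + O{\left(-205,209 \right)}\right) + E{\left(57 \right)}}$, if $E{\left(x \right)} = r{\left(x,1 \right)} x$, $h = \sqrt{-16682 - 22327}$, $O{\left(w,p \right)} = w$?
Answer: $\frac{3044}{9304945} - \frac{i \sqrt{39009}}{9304945} \approx 0.00032714 - 2.1226 \cdot 10^{-5} i$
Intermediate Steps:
$h = i \sqrt{39009}$ ($h = \sqrt{-39009} = i \sqrt{39009} \approx 197.51 i$)
$E{\left(x \right)} = x^{2}$ ($E{\left(x \right)} = x x = x^{2}$)
$\frac{1}{\left(h + O{\left(-205,209 \right)}\right) + E{\left(57 \right)}} = \frac{1}{\left(i \sqrt{39009} - 205\right) + 57^{2}} = \frac{1}{\left(-205 + i \sqrt{39009}\right) + 3249} = \frac{1}{3044 + i \sqrt{39009}}$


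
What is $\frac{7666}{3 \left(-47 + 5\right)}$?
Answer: $- \frac{3833}{63} \approx -60.841$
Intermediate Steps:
$\frac{7666}{3 \left(-47 + 5\right)} = \frac{7666}{3 \left(-42\right)} = \frac{7666}{-126} = 7666 \left(- \frac{1}{126}\right) = - \frac{3833}{63}$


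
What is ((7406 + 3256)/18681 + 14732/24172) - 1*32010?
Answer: -1204484238747/37629761 ≈ -32009.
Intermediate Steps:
((7406 + 3256)/18681 + 14732/24172) - 1*32010 = (10662*(1/18681) + 14732*(1/24172)) - 32010 = (3554/6227 + 3683/6043) - 32010 = 44410863/37629761 - 32010 = -1204484238747/37629761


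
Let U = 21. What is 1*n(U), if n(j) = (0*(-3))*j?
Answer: 0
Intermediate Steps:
n(j) = 0 (n(j) = 0*j = 0)
1*n(U) = 1*0 = 0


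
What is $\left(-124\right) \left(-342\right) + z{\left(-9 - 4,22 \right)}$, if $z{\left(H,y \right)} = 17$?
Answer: $42425$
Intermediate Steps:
$\left(-124\right) \left(-342\right) + z{\left(-9 - 4,22 \right)} = \left(-124\right) \left(-342\right) + 17 = 42408 + 17 = 42425$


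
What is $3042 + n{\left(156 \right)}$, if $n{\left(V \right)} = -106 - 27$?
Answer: $2909$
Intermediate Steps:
$n{\left(V \right)} = -133$
$3042 + n{\left(156 \right)} = 3042 - 133 = 2909$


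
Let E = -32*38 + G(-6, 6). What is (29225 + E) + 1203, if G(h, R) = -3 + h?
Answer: 29203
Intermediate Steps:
E = -1225 (E = -32*38 + (-3 - 6) = -1216 - 9 = -1225)
(29225 + E) + 1203 = (29225 - 1225) + 1203 = 28000 + 1203 = 29203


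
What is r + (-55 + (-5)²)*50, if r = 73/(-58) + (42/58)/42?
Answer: -43536/29 ≈ -1501.2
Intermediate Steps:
r = -36/29 (r = 73*(-1/58) + (42*(1/58))*(1/42) = -73/58 + (21/29)*(1/42) = -73/58 + 1/58 = -36/29 ≈ -1.2414)
r + (-55 + (-5)²)*50 = -36/29 + (-55 + (-5)²)*50 = -36/29 + (-55 + 25)*50 = -36/29 - 30*50 = -36/29 - 1500 = -43536/29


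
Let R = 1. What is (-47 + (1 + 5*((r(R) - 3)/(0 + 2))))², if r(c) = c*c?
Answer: 2601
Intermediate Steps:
r(c) = c²
(-47 + (1 + 5*((r(R) - 3)/(0 + 2))))² = (-47 + (1 + 5*((1² - 3)/(0 + 2))))² = (-47 + (1 + 5*((1 - 3)/2)))² = (-47 + (1 + 5*(-2*½)))² = (-47 + (1 + 5*(-1)))² = (-47 + (1 - 5))² = (-47 - 4)² = (-51)² = 2601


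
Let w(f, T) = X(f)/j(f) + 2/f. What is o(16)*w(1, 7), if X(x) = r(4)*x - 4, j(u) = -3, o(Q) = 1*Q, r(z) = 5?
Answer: 80/3 ≈ 26.667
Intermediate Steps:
o(Q) = Q
X(x) = -4 + 5*x (X(x) = 5*x - 4 = -4 + 5*x)
w(f, T) = 4/3 + 2/f - 5*f/3 (w(f, T) = (-4 + 5*f)/(-3) + 2/f = (-4 + 5*f)*(-1/3) + 2/f = (4/3 - 5*f/3) + 2/f = 4/3 + 2/f - 5*f/3)
o(16)*w(1, 7) = 16*((1/3)*(6 + 1*(4 - 5*1))/1) = 16*((1/3)*1*(6 + 1*(4 - 5))) = 16*((1/3)*1*(6 + 1*(-1))) = 16*((1/3)*1*(6 - 1)) = 16*((1/3)*1*5) = 16*(5/3) = 80/3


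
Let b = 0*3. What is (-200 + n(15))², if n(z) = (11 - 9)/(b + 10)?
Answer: 998001/25 ≈ 39920.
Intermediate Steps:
b = 0
n(z) = ⅕ (n(z) = (11 - 9)/(0 + 10) = 2/10 = 2*(⅒) = ⅕)
(-200 + n(15))² = (-200 + ⅕)² = (-999/5)² = 998001/25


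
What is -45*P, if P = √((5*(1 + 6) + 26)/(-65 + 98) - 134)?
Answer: -105*I*√2937/11 ≈ -517.31*I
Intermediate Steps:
P = 7*I*√2937/33 (P = √((5*7 + 26)/33 - 134) = √((35 + 26)*(1/33) - 134) = √(61*(1/33) - 134) = √(61/33 - 134) = √(-4361/33) = 7*I*√2937/33 ≈ 11.496*I)
-45*P = -105*I*√2937/11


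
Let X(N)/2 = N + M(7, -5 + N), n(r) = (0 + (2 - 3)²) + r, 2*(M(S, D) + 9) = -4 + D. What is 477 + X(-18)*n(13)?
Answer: -657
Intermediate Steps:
M(S, D) = -11 + D/2 (M(S, D) = -9 + (-4 + D)/2 = -9 + (-2 + D/2) = -11 + D/2)
n(r) = 1 + r (n(r) = (0 + (-1)²) + r = (0 + 1) + r = 1 + r)
X(N) = -27 + 3*N (X(N) = 2*(N + (-11 + (-5 + N)/2)) = 2*(N + (-11 + (-5/2 + N/2))) = 2*(N + (-27/2 + N/2)) = 2*(-27/2 + 3*N/2) = -27 + 3*N)
477 + X(-18)*n(13) = 477 + (-27 + 3*(-18))*(1 + 13) = 477 + (-27 - 54)*14 = 477 - 81*14 = 477 - 1134 = -657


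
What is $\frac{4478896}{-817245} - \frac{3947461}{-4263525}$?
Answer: $- \frac{5597827973}{1229045675} \approx -4.5546$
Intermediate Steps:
$\frac{4478896}{-817245} - \frac{3947461}{-4263525} = 4478896 \left(- \frac{1}{817245}\right) - - \frac{563923}{609075} = - \frac{4478896}{817245} + \frac{563923}{609075} = - \frac{5597827973}{1229045675}$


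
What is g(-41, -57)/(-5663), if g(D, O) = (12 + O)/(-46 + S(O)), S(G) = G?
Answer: -45/583289 ≈ -7.7149e-5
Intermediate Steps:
g(D, O) = (12 + O)/(-46 + O)
g(-41, -57)/(-5663) = ((12 - 57)/(-46 - 57))/(-5663) = (-45/(-103))*(-1/5663) = -1/103*(-45)*(-1/5663) = (45/103)*(-1/5663) = -45/583289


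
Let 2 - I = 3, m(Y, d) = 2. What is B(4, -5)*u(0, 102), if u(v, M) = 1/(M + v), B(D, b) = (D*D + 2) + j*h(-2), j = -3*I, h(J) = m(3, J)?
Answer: 4/17 ≈ 0.23529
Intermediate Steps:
I = -1 (I = 2 - 1*3 = 2 - 3 = -1)
h(J) = 2
j = 3 (j = -3*(-1) = 3)
B(D, b) = 8 + D² (B(D, b) = (D*D + 2) + 3*2 = (D² + 2) + 6 = (2 + D²) + 6 = 8 + D²)
B(4, -5)*u(0, 102) = (8 + 4²)/(102 + 0) = (8 + 16)/102 = 24*(1/102) = 4/17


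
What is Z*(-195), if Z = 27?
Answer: -5265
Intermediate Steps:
Z*(-195) = 27*(-195) = -5265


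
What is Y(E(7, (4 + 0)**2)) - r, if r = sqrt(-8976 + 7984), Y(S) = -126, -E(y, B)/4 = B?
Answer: -126 - 4*I*sqrt(62) ≈ -126.0 - 31.496*I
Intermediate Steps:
E(y, B) = -4*B
r = 4*I*sqrt(62) (r = sqrt(-992) = 4*I*sqrt(62) ≈ 31.496*I)
Y(E(7, (4 + 0)**2)) - r = -126 - 4*I*sqrt(62)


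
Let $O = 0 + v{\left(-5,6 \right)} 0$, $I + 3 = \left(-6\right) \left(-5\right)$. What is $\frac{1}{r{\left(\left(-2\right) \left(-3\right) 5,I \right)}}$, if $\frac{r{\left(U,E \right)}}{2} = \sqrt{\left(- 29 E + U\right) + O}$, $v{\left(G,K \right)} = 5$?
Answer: $- \frac{i \sqrt{753}}{1506} \approx - 0.018221 i$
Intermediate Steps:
$I = 27$ ($I = -3 - -30 = -3 + 30 = 27$)
$O = 0$ ($O = 0 + 5 \cdot 0 = 0 + 0 = 0$)
$r{\left(U,E \right)} = 2 \sqrt{U - 29 E}$ ($r{\left(U,E \right)} = 2 \sqrt{\left(- 29 E + U\right) + 0} = 2 \sqrt{\left(U - 29 E\right) + 0} = 2 \sqrt{U - 29 E}$)
$\frac{1}{r{\left(\left(-2\right) \left(-3\right) 5,I \right)}} = \frac{1}{2 \sqrt{\left(-2\right) \left(-3\right) 5 - 783}} = \frac{1}{2 \sqrt{6 \cdot 5 - 783}} = \frac{1}{2 \sqrt{30 - 783}} = \frac{1}{2 \sqrt{-753}} = \frac{1}{2 i \sqrt{753}} = - \frac{i \sqrt{753}}{1506}$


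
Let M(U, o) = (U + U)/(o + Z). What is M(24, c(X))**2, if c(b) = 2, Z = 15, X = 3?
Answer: 2304/289 ≈ 7.9723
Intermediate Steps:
M(U, o) = 2*U/(15 + o) (M(U, o) = (U + U)/(o + 15) = (2*U)/(15 + o) = 2*U/(15 + o))
M(24, c(X))**2 = (2*24/(15 + 2))**2 = (2*24/17)**2 = (2*24*(1/17))**2 = (48/17)**2 = 2304/289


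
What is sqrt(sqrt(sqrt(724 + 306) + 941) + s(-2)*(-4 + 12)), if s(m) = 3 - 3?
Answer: (941 + sqrt(1030))**(1/4) ≈ 5.5852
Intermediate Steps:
s(m) = 0
sqrt(sqrt(sqrt(724 + 306) + 941) + s(-2)*(-4 + 12)) = sqrt(sqrt(sqrt(724 + 306) + 941) + 0*(-4 + 12)) = sqrt(sqrt(sqrt(1030) + 941) + 0*8) = sqrt(sqrt(941 + sqrt(1030)) + 0) = sqrt(sqrt(941 + sqrt(1030))) = (941 + sqrt(1030))**(1/4)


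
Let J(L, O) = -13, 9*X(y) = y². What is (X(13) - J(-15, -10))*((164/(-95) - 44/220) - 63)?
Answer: -588016/285 ≈ -2063.2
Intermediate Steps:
X(y) = y²/9
(X(13) - J(-15, -10))*((164/(-95) - 44/220) - 63) = ((⅑)*13² - 1*(-13))*((164/(-95) - 44/220) - 63) = ((⅑)*169 + 13)*((164*(-1/95) - 44*1/220) - 63) = (169/9 + 13)*((-164/95 - ⅕) - 63) = 286*(-183/95 - 63)/9 = (286/9)*(-6168/95) = -588016/285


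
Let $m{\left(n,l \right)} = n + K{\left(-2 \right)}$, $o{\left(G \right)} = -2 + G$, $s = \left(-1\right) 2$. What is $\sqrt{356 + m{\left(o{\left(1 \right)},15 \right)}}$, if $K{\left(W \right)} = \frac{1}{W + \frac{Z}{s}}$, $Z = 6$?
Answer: $\frac{\sqrt{8870}}{5} \approx 18.836$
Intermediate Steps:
$s = -2$
$K{\left(W \right)} = \frac{1}{-3 + W}$ ($K{\left(W \right)} = \frac{1}{W + \frac{6}{-2}} = \frac{1}{W + 6 \left(- \frac{1}{2}\right)} = \frac{1}{W - 3} = \frac{1}{-3 + W}$)
$m{\left(n,l \right)} = - \frac{1}{5} + n$ ($m{\left(n,l \right)} = n + \frac{1}{-3 - 2} = n + \frac{1}{-5} = n - \frac{1}{5} = - \frac{1}{5} + n$)
$\sqrt{356 + m{\left(o{\left(1 \right)},15 \right)}} = \sqrt{356 + \left(- \frac{1}{5} + \left(-2 + 1\right)\right)} = \sqrt{356 - \frac{6}{5}} = \sqrt{\frac{1774}{5}} = \frac{\sqrt{8870}}{5}$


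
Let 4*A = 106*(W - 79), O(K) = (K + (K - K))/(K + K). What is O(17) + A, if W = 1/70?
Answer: -292967/140 ≈ -2092.6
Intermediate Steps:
O(K) = 1/2 (O(K) = (K + 0)/((2*K)) = K*(1/(2*K)) = 1/2)
W = 1/70 ≈ 0.014286
A = -293037/140 (A = (106*(1/70 - 79))/4 = (106*(-5529/70))/4 = (1/4)*(-293037/35) = -293037/140 ≈ -2093.1)
O(17) + A = 1/2 - 293037/140 = -292967/140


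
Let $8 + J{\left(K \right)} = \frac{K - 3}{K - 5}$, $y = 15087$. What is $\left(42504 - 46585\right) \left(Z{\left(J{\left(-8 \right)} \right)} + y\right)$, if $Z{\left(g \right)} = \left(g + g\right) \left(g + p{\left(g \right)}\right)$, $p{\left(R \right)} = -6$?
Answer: $- \frac{10535138229}{169} \approx -6.2338 \cdot 10^{7}$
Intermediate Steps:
$J{\left(K \right)} = -8 + \frac{-3 + K}{-5 + K}$ ($J{\left(K \right)} = -8 + \frac{K - 3}{K - 5} = -8 + \frac{-3 + K}{-5 + K}$)
$Z{\left(g \right)} = 2 g \left(-6 + g\right)$ ($Z{\left(g \right)} = \left(g + g\right) \left(g - 6\right) = 2 g \left(-6 + g\right)$)
$\left(42504 - 46585\right) \left(Z{\left(J{\left(-8 \right)} \right)} + y\right) = \left(42504 - 46585\right) \left(2 \frac{37 - -56}{-5 - 8} \left(-6 + \frac{37 - -56}{-5 - 8}\right) + 15087\right) = - 4081 \left(2 \frac{37 + 56}{-13} \left(-6 + \frac{37 + 56}{-13}\right) + 15087\right) = - 4081 \left(2 \left(\left(- \frac{1}{13}\right) 93\right) \left(-6 - \frac{93}{13}\right) + 15087\right) = - 4081 \left(2 \left(- \frac{93}{13}\right) \left(-6 - \frac{93}{13}\right) + 15087\right) = - 4081 \left(2 \left(- \frac{93}{13}\right) \left(- \frac{171}{13}\right) + 15087\right) = - 4081 \left(\frac{31806}{169} + 15087\right) = \left(-4081\right) \frac{2581509}{169} = - \frac{10535138229}{169}$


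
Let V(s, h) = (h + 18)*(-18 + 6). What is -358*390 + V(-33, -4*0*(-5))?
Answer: -139836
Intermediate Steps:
V(s, h) = -216 - 12*h (V(s, h) = (18 + h)*(-12) = -216 - 12*h)
-358*390 + V(-33, -4*0*(-5)) = -358*390 + (-216 - 12*(-4*0)*(-5)) = -139620 + (-216 - 0*(-5)) = -139620 + (-216 - 12*0) = -139620 + (-216 + 0) = -139620 - 216 = -139836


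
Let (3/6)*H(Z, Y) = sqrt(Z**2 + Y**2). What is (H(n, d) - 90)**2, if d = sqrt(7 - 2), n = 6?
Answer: 8264 - 360*sqrt(41) ≈ 5958.9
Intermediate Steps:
d = sqrt(5) ≈ 2.2361
H(Z, Y) = 2*sqrt(Y**2 + Z**2) (H(Z, Y) = 2*sqrt(Z**2 + Y**2) = 2*sqrt(Y**2 + Z**2))
(H(n, d) - 90)**2 = (2*sqrt((sqrt(5))**2 + 6**2) - 90)**2 = (2*sqrt(5 + 36) - 90)**2 = (2*sqrt(41) - 90)**2 = (-90 + 2*sqrt(41))**2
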